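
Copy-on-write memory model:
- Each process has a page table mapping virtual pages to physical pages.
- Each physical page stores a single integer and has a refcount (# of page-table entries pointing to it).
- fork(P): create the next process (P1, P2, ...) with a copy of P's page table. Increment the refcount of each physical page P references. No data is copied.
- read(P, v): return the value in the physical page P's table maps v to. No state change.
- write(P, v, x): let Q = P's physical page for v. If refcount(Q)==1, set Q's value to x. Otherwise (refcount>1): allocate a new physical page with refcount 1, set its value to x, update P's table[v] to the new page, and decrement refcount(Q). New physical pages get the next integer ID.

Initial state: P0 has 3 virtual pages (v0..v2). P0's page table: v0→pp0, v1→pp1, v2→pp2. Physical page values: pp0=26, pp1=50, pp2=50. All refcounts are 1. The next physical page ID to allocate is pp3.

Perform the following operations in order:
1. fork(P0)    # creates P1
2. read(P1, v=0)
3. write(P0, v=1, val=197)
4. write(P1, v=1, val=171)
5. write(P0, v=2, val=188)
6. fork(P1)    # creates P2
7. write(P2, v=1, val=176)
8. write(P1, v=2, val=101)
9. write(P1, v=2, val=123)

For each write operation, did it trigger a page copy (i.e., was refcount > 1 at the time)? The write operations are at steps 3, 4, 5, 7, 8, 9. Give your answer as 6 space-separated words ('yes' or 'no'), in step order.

Op 1: fork(P0) -> P1. 3 ppages; refcounts: pp0:2 pp1:2 pp2:2
Op 2: read(P1, v0) -> 26. No state change.
Op 3: write(P0, v1, 197). refcount(pp1)=2>1 -> COPY to pp3. 4 ppages; refcounts: pp0:2 pp1:1 pp2:2 pp3:1
Op 4: write(P1, v1, 171). refcount(pp1)=1 -> write in place. 4 ppages; refcounts: pp0:2 pp1:1 pp2:2 pp3:1
Op 5: write(P0, v2, 188). refcount(pp2)=2>1 -> COPY to pp4. 5 ppages; refcounts: pp0:2 pp1:1 pp2:1 pp3:1 pp4:1
Op 6: fork(P1) -> P2. 5 ppages; refcounts: pp0:3 pp1:2 pp2:2 pp3:1 pp4:1
Op 7: write(P2, v1, 176). refcount(pp1)=2>1 -> COPY to pp5. 6 ppages; refcounts: pp0:3 pp1:1 pp2:2 pp3:1 pp4:1 pp5:1
Op 8: write(P1, v2, 101). refcount(pp2)=2>1 -> COPY to pp6. 7 ppages; refcounts: pp0:3 pp1:1 pp2:1 pp3:1 pp4:1 pp5:1 pp6:1
Op 9: write(P1, v2, 123). refcount(pp6)=1 -> write in place. 7 ppages; refcounts: pp0:3 pp1:1 pp2:1 pp3:1 pp4:1 pp5:1 pp6:1

yes no yes yes yes no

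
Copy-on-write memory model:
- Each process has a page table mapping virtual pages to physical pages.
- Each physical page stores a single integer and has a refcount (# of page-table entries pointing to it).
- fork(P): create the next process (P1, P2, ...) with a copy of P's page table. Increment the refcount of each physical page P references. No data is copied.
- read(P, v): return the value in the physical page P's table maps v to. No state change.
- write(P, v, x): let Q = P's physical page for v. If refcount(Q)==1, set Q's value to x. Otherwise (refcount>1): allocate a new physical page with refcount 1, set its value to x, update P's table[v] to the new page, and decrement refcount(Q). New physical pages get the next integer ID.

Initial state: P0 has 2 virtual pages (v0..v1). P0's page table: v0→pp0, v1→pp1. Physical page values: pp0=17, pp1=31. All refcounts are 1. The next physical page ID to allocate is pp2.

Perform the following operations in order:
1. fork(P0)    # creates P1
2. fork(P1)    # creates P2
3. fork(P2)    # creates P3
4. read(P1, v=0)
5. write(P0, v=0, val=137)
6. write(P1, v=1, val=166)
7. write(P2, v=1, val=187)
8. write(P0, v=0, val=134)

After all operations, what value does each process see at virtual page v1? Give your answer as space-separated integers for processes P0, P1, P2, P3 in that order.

Answer: 31 166 187 31

Derivation:
Op 1: fork(P0) -> P1. 2 ppages; refcounts: pp0:2 pp1:2
Op 2: fork(P1) -> P2. 2 ppages; refcounts: pp0:3 pp1:3
Op 3: fork(P2) -> P3. 2 ppages; refcounts: pp0:4 pp1:4
Op 4: read(P1, v0) -> 17. No state change.
Op 5: write(P0, v0, 137). refcount(pp0)=4>1 -> COPY to pp2. 3 ppages; refcounts: pp0:3 pp1:4 pp2:1
Op 6: write(P1, v1, 166). refcount(pp1)=4>1 -> COPY to pp3. 4 ppages; refcounts: pp0:3 pp1:3 pp2:1 pp3:1
Op 7: write(P2, v1, 187). refcount(pp1)=3>1 -> COPY to pp4. 5 ppages; refcounts: pp0:3 pp1:2 pp2:1 pp3:1 pp4:1
Op 8: write(P0, v0, 134). refcount(pp2)=1 -> write in place. 5 ppages; refcounts: pp0:3 pp1:2 pp2:1 pp3:1 pp4:1
P0: v1 -> pp1 = 31
P1: v1 -> pp3 = 166
P2: v1 -> pp4 = 187
P3: v1 -> pp1 = 31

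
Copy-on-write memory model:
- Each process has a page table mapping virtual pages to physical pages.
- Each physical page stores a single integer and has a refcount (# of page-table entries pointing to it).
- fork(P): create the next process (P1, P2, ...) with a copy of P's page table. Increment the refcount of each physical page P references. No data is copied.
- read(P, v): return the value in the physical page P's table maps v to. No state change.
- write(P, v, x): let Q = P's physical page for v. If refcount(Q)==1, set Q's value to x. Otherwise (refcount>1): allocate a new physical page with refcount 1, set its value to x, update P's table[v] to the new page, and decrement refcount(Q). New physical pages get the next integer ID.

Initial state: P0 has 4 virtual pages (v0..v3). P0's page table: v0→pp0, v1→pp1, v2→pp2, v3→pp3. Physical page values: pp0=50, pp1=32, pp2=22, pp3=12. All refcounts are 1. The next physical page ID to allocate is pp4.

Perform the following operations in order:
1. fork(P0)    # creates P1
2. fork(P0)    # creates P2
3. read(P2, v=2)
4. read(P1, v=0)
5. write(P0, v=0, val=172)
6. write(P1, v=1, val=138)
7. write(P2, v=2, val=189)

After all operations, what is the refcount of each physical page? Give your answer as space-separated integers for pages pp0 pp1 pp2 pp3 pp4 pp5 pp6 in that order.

Op 1: fork(P0) -> P1. 4 ppages; refcounts: pp0:2 pp1:2 pp2:2 pp3:2
Op 2: fork(P0) -> P2. 4 ppages; refcounts: pp0:3 pp1:3 pp2:3 pp3:3
Op 3: read(P2, v2) -> 22. No state change.
Op 4: read(P1, v0) -> 50. No state change.
Op 5: write(P0, v0, 172). refcount(pp0)=3>1 -> COPY to pp4. 5 ppages; refcounts: pp0:2 pp1:3 pp2:3 pp3:3 pp4:1
Op 6: write(P1, v1, 138). refcount(pp1)=3>1 -> COPY to pp5. 6 ppages; refcounts: pp0:2 pp1:2 pp2:3 pp3:3 pp4:1 pp5:1
Op 7: write(P2, v2, 189). refcount(pp2)=3>1 -> COPY to pp6. 7 ppages; refcounts: pp0:2 pp1:2 pp2:2 pp3:3 pp4:1 pp5:1 pp6:1

Answer: 2 2 2 3 1 1 1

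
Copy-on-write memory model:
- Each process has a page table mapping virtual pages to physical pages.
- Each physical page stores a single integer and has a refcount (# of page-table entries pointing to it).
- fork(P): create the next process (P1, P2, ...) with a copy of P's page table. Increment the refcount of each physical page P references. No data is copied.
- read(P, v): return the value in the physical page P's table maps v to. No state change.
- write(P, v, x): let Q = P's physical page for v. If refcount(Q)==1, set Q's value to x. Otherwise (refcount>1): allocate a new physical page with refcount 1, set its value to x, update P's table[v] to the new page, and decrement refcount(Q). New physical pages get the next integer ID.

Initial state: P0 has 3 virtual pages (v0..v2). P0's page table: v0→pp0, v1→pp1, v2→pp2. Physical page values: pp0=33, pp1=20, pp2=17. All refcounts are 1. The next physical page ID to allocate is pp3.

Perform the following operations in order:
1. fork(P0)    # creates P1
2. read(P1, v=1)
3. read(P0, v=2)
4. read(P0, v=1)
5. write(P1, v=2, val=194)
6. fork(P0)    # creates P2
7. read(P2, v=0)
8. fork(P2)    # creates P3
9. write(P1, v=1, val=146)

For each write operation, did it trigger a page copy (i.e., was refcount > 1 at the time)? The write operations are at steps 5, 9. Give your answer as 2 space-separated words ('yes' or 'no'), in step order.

Op 1: fork(P0) -> P1. 3 ppages; refcounts: pp0:2 pp1:2 pp2:2
Op 2: read(P1, v1) -> 20. No state change.
Op 3: read(P0, v2) -> 17. No state change.
Op 4: read(P0, v1) -> 20. No state change.
Op 5: write(P1, v2, 194). refcount(pp2)=2>1 -> COPY to pp3. 4 ppages; refcounts: pp0:2 pp1:2 pp2:1 pp3:1
Op 6: fork(P0) -> P2. 4 ppages; refcounts: pp0:3 pp1:3 pp2:2 pp3:1
Op 7: read(P2, v0) -> 33. No state change.
Op 8: fork(P2) -> P3. 4 ppages; refcounts: pp0:4 pp1:4 pp2:3 pp3:1
Op 9: write(P1, v1, 146). refcount(pp1)=4>1 -> COPY to pp4. 5 ppages; refcounts: pp0:4 pp1:3 pp2:3 pp3:1 pp4:1

yes yes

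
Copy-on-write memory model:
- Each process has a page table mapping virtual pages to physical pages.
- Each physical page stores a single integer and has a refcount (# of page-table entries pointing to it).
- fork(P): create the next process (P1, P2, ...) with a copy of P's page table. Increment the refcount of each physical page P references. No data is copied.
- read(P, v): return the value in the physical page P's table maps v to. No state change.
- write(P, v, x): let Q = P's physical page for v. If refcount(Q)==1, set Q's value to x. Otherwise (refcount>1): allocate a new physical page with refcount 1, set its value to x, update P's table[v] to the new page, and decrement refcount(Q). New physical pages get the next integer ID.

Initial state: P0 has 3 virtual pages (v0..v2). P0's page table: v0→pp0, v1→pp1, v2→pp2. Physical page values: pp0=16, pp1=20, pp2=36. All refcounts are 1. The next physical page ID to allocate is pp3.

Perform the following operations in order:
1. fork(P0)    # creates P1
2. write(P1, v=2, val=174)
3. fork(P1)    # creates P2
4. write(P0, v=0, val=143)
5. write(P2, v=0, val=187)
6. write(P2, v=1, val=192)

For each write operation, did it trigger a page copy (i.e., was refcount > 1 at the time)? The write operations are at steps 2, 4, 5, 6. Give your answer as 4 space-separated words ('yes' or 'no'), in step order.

Op 1: fork(P0) -> P1. 3 ppages; refcounts: pp0:2 pp1:2 pp2:2
Op 2: write(P1, v2, 174). refcount(pp2)=2>1 -> COPY to pp3. 4 ppages; refcounts: pp0:2 pp1:2 pp2:1 pp3:1
Op 3: fork(P1) -> P2. 4 ppages; refcounts: pp0:3 pp1:3 pp2:1 pp3:2
Op 4: write(P0, v0, 143). refcount(pp0)=3>1 -> COPY to pp4. 5 ppages; refcounts: pp0:2 pp1:3 pp2:1 pp3:2 pp4:1
Op 5: write(P2, v0, 187). refcount(pp0)=2>1 -> COPY to pp5. 6 ppages; refcounts: pp0:1 pp1:3 pp2:1 pp3:2 pp4:1 pp5:1
Op 6: write(P2, v1, 192). refcount(pp1)=3>1 -> COPY to pp6. 7 ppages; refcounts: pp0:1 pp1:2 pp2:1 pp3:2 pp4:1 pp5:1 pp6:1

yes yes yes yes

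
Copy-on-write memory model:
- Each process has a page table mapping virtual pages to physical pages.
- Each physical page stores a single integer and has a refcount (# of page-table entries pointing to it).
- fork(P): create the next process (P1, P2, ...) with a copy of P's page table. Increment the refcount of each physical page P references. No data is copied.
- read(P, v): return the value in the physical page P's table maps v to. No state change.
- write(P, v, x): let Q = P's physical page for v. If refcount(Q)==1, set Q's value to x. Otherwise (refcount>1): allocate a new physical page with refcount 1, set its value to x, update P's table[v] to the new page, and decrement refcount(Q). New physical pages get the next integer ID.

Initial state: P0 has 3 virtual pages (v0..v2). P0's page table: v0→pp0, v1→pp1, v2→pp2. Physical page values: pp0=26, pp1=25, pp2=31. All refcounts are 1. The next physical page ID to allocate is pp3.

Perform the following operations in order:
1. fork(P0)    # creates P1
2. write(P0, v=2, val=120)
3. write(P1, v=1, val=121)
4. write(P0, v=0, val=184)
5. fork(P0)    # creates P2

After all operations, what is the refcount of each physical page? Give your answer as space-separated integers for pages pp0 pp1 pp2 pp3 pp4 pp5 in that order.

Op 1: fork(P0) -> P1. 3 ppages; refcounts: pp0:2 pp1:2 pp2:2
Op 2: write(P0, v2, 120). refcount(pp2)=2>1 -> COPY to pp3. 4 ppages; refcounts: pp0:2 pp1:2 pp2:1 pp3:1
Op 3: write(P1, v1, 121). refcount(pp1)=2>1 -> COPY to pp4. 5 ppages; refcounts: pp0:2 pp1:1 pp2:1 pp3:1 pp4:1
Op 4: write(P0, v0, 184). refcount(pp0)=2>1 -> COPY to pp5. 6 ppages; refcounts: pp0:1 pp1:1 pp2:1 pp3:1 pp4:1 pp5:1
Op 5: fork(P0) -> P2. 6 ppages; refcounts: pp0:1 pp1:2 pp2:1 pp3:2 pp4:1 pp5:2

Answer: 1 2 1 2 1 2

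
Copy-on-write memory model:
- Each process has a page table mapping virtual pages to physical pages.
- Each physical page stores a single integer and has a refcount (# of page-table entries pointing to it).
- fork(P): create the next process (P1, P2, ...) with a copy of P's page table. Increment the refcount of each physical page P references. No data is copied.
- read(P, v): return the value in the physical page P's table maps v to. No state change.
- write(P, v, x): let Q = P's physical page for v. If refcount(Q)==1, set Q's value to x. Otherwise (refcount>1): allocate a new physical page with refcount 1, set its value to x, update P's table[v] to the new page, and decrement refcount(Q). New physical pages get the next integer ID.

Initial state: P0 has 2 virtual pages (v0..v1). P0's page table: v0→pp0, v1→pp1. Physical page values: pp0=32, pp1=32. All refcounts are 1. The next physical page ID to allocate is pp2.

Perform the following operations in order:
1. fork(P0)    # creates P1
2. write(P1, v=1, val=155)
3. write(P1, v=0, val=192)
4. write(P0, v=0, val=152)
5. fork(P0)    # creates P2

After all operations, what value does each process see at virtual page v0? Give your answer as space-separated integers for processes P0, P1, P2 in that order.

Op 1: fork(P0) -> P1. 2 ppages; refcounts: pp0:2 pp1:2
Op 2: write(P1, v1, 155). refcount(pp1)=2>1 -> COPY to pp2. 3 ppages; refcounts: pp0:2 pp1:1 pp2:1
Op 3: write(P1, v0, 192). refcount(pp0)=2>1 -> COPY to pp3. 4 ppages; refcounts: pp0:1 pp1:1 pp2:1 pp3:1
Op 4: write(P0, v0, 152). refcount(pp0)=1 -> write in place. 4 ppages; refcounts: pp0:1 pp1:1 pp2:1 pp3:1
Op 5: fork(P0) -> P2. 4 ppages; refcounts: pp0:2 pp1:2 pp2:1 pp3:1
P0: v0 -> pp0 = 152
P1: v0 -> pp3 = 192
P2: v0 -> pp0 = 152

Answer: 152 192 152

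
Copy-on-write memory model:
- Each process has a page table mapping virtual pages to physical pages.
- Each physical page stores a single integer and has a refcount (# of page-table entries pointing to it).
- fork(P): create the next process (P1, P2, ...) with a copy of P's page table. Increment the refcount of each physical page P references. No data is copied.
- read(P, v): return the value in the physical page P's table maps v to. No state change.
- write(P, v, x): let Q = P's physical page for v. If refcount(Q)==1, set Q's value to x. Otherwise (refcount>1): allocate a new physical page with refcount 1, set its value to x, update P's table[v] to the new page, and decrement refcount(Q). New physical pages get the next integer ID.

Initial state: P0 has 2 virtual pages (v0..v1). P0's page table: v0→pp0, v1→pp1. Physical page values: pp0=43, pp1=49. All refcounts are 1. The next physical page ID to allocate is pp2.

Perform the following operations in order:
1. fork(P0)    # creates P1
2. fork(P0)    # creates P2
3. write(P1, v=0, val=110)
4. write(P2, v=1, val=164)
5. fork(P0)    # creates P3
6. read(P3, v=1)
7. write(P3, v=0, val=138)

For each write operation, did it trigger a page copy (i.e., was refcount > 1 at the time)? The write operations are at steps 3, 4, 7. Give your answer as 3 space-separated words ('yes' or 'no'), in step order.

Op 1: fork(P0) -> P1. 2 ppages; refcounts: pp0:2 pp1:2
Op 2: fork(P0) -> P2. 2 ppages; refcounts: pp0:3 pp1:3
Op 3: write(P1, v0, 110). refcount(pp0)=3>1 -> COPY to pp2. 3 ppages; refcounts: pp0:2 pp1:3 pp2:1
Op 4: write(P2, v1, 164). refcount(pp1)=3>1 -> COPY to pp3. 4 ppages; refcounts: pp0:2 pp1:2 pp2:1 pp3:1
Op 5: fork(P0) -> P3. 4 ppages; refcounts: pp0:3 pp1:3 pp2:1 pp3:1
Op 6: read(P3, v1) -> 49. No state change.
Op 7: write(P3, v0, 138). refcount(pp0)=3>1 -> COPY to pp4. 5 ppages; refcounts: pp0:2 pp1:3 pp2:1 pp3:1 pp4:1

yes yes yes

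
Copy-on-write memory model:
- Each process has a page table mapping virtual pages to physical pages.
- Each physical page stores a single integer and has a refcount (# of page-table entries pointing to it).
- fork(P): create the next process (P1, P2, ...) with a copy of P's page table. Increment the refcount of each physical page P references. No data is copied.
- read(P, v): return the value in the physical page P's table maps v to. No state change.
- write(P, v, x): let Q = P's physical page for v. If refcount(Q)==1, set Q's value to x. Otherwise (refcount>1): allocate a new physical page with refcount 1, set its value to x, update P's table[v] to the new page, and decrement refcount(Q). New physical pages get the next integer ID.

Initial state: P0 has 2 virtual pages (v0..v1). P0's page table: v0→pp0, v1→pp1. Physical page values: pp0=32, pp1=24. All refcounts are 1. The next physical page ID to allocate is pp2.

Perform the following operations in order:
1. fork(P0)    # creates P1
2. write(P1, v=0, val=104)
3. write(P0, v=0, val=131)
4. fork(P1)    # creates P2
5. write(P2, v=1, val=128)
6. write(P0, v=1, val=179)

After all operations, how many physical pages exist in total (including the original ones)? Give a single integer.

Op 1: fork(P0) -> P1. 2 ppages; refcounts: pp0:2 pp1:2
Op 2: write(P1, v0, 104). refcount(pp0)=2>1 -> COPY to pp2. 3 ppages; refcounts: pp0:1 pp1:2 pp2:1
Op 3: write(P0, v0, 131). refcount(pp0)=1 -> write in place. 3 ppages; refcounts: pp0:1 pp1:2 pp2:1
Op 4: fork(P1) -> P2. 3 ppages; refcounts: pp0:1 pp1:3 pp2:2
Op 5: write(P2, v1, 128). refcount(pp1)=3>1 -> COPY to pp3. 4 ppages; refcounts: pp0:1 pp1:2 pp2:2 pp3:1
Op 6: write(P0, v1, 179). refcount(pp1)=2>1 -> COPY to pp4. 5 ppages; refcounts: pp0:1 pp1:1 pp2:2 pp3:1 pp4:1

Answer: 5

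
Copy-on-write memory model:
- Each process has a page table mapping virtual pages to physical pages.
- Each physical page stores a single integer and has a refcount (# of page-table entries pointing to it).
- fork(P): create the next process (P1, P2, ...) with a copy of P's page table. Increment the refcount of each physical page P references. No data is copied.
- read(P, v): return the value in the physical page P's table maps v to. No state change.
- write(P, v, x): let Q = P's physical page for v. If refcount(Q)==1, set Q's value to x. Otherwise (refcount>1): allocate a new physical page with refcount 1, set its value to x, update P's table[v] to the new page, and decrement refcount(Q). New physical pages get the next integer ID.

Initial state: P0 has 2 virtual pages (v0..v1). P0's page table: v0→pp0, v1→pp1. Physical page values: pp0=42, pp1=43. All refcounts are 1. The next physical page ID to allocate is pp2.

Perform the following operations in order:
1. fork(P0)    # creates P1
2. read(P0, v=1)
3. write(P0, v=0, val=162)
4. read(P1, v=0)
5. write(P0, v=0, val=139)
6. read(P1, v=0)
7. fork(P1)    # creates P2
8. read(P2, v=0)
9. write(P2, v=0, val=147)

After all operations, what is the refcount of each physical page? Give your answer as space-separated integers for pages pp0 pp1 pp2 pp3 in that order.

Op 1: fork(P0) -> P1. 2 ppages; refcounts: pp0:2 pp1:2
Op 2: read(P0, v1) -> 43. No state change.
Op 3: write(P0, v0, 162). refcount(pp0)=2>1 -> COPY to pp2. 3 ppages; refcounts: pp0:1 pp1:2 pp2:1
Op 4: read(P1, v0) -> 42. No state change.
Op 5: write(P0, v0, 139). refcount(pp2)=1 -> write in place. 3 ppages; refcounts: pp0:1 pp1:2 pp2:1
Op 6: read(P1, v0) -> 42. No state change.
Op 7: fork(P1) -> P2. 3 ppages; refcounts: pp0:2 pp1:3 pp2:1
Op 8: read(P2, v0) -> 42. No state change.
Op 9: write(P2, v0, 147). refcount(pp0)=2>1 -> COPY to pp3. 4 ppages; refcounts: pp0:1 pp1:3 pp2:1 pp3:1

Answer: 1 3 1 1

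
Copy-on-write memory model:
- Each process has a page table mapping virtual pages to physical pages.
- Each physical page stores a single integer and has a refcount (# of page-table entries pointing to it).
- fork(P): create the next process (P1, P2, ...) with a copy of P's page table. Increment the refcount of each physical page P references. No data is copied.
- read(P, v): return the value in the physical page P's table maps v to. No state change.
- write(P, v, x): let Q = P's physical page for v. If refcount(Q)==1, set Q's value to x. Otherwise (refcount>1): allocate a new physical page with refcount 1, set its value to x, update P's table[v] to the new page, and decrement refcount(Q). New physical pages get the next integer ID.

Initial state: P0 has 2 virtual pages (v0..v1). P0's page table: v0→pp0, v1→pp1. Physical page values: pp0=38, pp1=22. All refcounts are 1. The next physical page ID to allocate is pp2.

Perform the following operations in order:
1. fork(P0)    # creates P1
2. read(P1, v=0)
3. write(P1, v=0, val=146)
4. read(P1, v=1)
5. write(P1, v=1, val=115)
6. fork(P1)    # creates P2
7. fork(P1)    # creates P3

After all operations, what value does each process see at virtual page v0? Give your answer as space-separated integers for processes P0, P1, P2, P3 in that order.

Op 1: fork(P0) -> P1. 2 ppages; refcounts: pp0:2 pp1:2
Op 2: read(P1, v0) -> 38. No state change.
Op 3: write(P1, v0, 146). refcount(pp0)=2>1 -> COPY to pp2. 3 ppages; refcounts: pp0:1 pp1:2 pp2:1
Op 4: read(P1, v1) -> 22. No state change.
Op 5: write(P1, v1, 115). refcount(pp1)=2>1 -> COPY to pp3. 4 ppages; refcounts: pp0:1 pp1:1 pp2:1 pp3:1
Op 6: fork(P1) -> P2. 4 ppages; refcounts: pp0:1 pp1:1 pp2:2 pp3:2
Op 7: fork(P1) -> P3. 4 ppages; refcounts: pp0:1 pp1:1 pp2:3 pp3:3
P0: v0 -> pp0 = 38
P1: v0 -> pp2 = 146
P2: v0 -> pp2 = 146
P3: v0 -> pp2 = 146

Answer: 38 146 146 146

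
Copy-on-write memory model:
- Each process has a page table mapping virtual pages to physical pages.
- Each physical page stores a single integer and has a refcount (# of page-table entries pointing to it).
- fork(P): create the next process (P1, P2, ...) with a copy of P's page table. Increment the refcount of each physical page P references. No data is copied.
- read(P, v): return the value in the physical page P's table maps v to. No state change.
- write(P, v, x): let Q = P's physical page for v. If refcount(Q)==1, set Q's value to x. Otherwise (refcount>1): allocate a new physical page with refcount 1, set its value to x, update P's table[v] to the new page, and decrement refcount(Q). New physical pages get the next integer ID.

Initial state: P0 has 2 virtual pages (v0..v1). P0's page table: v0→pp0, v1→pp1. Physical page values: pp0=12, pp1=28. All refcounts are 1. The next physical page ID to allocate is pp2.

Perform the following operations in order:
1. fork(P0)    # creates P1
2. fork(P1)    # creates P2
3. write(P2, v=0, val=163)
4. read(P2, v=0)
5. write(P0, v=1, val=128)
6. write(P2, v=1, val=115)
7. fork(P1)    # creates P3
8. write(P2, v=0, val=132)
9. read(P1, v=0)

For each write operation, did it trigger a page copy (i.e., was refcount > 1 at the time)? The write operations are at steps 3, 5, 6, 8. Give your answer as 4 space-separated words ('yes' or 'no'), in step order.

Op 1: fork(P0) -> P1. 2 ppages; refcounts: pp0:2 pp1:2
Op 2: fork(P1) -> P2. 2 ppages; refcounts: pp0:3 pp1:3
Op 3: write(P2, v0, 163). refcount(pp0)=3>1 -> COPY to pp2. 3 ppages; refcounts: pp0:2 pp1:3 pp2:1
Op 4: read(P2, v0) -> 163. No state change.
Op 5: write(P0, v1, 128). refcount(pp1)=3>1 -> COPY to pp3. 4 ppages; refcounts: pp0:2 pp1:2 pp2:1 pp3:1
Op 6: write(P2, v1, 115). refcount(pp1)=2>1 -> COPY to pp4. 5 ppages; refcounts: pp0:2 pp1:1 pp2:1 pp3:1 pp4:1
Op 7: fork(P1) -> P3. 5 ppages; refcounts: pp0:3 pp1:2 pp2:1 pp3:1 pp4:1
Op 8: write(P2, v0, 132). refcount(pp2)=1 -> write in place. 5 ppages; refcounts: pp0:3 pp1:2 pp2:1 pp3:1 pp4:1
Op 9: read(P1, v0) -> 12. No state change.

yes yes yes no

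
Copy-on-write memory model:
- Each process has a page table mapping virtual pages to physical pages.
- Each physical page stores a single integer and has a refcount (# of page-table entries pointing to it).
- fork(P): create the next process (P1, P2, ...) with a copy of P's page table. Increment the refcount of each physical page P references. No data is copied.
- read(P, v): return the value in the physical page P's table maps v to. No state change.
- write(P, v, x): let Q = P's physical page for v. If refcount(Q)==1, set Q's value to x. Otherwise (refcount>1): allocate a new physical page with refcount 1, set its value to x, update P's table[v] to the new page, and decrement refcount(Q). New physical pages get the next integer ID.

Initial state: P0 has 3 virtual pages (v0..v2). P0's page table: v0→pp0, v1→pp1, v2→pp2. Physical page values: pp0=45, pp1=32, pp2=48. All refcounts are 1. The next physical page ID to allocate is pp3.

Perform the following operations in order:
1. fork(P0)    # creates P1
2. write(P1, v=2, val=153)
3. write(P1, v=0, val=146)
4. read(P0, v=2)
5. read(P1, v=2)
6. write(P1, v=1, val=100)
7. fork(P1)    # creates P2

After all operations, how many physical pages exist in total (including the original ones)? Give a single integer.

Answer: 6

Derivation:
Op 1: fork(P0) -> P1. 3 ppages; refcounts: pp0:2 pp1:2 pp2:2
Op 2: write(P1, v2, 153). refcount(pp2)=2>1 -> COPY to pp3. 4 ppages; refcounts: pp0:2 pp1:2 pp2:1 pp3:1
Op 3: write(P1, v0, 146). refcount(pp0)=2>1 -> COPY to pp4. 5 ppages; refcounts: pp0:1 pp1:2 pp2:1 pp3:1 pp4:1
Op 4: read(P0, v2) -> 48. No state change.
Op 5: read(P1, v2) -> 153. No state change.
Op 6: write(P1, v1, 100). refcount(pp1)=2>1 -> COPY to pp5. 6 ppages; refcounts: pp0:1 pp1:1 pp2:1 pp3:1 pp4:1 pp5:1
Op 7: fork(P1) -> P2. 6 ppages; refcounts: pp0:1 pp1:1 pp2:1 pp3:2 pp4:2 pp5:2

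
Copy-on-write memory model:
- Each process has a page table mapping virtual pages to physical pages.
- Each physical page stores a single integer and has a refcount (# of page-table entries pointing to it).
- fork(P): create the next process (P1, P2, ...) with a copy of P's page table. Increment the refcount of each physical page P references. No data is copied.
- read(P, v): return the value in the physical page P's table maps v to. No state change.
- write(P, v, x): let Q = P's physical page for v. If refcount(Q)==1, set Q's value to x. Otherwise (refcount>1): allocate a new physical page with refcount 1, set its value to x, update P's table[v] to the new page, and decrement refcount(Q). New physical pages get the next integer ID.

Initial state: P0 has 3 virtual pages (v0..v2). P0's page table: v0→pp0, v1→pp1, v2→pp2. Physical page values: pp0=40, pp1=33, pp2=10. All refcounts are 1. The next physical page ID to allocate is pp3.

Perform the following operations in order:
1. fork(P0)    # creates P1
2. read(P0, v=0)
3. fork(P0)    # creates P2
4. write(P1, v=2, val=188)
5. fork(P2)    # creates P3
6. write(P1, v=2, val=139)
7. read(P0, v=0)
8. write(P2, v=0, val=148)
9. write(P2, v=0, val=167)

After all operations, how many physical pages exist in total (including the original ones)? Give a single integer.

Op 1: fork(P0) -> P1. 3 ppages; refcounts: pp0:2 pp1:2 pp2:2
Op 2: read(P0, v0) -> 40. No state change.
Op 3: fork(P0) -> P2. 3 ppages; refcounts: pp0:3 pp1:3 pp2:3
Op 4: write(P1, v2, 188). refcount(pp2)=3>1 -> COPY to pp3. 4 ppages; refcounts: pp0:3 pp1:3 pp2:2 pp3:1
Op 5: fork(P2) -> P3. 4 ppages; refcounts: pp0:4 pp1:4 pp2:3 pp3:1
Op 6: write(P1, v2, 139). refcount(pp3)=1 -> write in place. 4 ppages; refcounts: pp0:4 pp1:4 pp2:3 pp3:1
Op 7: read(P0, v0) -> 40. No state change.
Op 8: write(P2, v0, 148). refcount(pp0)=4>1 -> COPY to pp4. 5 ppages; refcounts: pp0:3 pp1:4 pp2:3 pp3:1 pp4:1
Op 9: write(P2, v0, 167). refcount(pp4)=1 -> write in place. 5 ppages; refcounts: pp0:3 pp1:4 pp2:3 pp3:1 pp4:1

Answer: 5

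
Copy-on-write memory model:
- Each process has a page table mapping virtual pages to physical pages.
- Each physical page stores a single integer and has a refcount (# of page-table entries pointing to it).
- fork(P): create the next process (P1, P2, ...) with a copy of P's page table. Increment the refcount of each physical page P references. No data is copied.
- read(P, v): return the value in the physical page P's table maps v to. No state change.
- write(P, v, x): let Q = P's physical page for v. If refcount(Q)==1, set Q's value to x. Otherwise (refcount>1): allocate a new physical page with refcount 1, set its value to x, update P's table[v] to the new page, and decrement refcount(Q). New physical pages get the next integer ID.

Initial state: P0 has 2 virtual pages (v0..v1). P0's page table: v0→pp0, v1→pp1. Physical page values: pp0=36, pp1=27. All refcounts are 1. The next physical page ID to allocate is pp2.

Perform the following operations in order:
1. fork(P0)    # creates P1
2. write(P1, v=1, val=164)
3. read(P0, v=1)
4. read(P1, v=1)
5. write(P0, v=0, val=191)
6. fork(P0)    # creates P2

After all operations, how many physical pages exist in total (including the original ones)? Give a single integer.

Op 1: fork(P0) -> P1. 2 ppages; refcounts: pp0:2 pp1:2
Op 2: write(P1, v1, 164). refcount(pp1)=2>1 -> COPY to pp2. 3 ppages; refcounts: pp0:2 pp1:1 pp2:1
Op 3: read(P0, v1) -> 27. No state change.
Op 4: read(P1, v1) -> 164. No state change.
Op 5: write(P0, v0, 191). refcount(pp0)=2>1 -> COPY to pp3. 4 ppages; refcounts: pp0:1 pp1:1 pp2:1 pp3:1
Op 6: fork(P0) -> P2. 4 ppages; refcounts: pp0:1 pp1:2 pp2:1 pp3:2

Answer: 4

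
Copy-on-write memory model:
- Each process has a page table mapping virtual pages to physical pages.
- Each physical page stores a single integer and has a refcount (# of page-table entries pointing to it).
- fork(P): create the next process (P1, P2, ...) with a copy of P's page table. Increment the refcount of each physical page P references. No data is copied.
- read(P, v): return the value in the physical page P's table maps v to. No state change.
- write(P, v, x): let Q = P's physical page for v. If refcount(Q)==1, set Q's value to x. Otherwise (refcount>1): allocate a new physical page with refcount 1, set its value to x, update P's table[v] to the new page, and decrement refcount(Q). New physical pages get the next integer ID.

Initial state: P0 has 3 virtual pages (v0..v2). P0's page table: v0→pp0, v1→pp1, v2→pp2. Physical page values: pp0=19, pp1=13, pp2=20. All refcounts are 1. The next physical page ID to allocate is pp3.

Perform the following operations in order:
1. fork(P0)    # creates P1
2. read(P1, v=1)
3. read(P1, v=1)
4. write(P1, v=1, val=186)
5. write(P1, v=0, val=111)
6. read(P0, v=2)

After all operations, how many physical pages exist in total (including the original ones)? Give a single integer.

Answer: 5

Derivation:
Op 1: fork(P0) -> P1. 3 ppages; refcounts: pp0:2 pp1:2 pp2:2
Op 2: read(P1, v1) -> 13. No state change.
Op 3: read(P1, v1) -> 13. No state change.
Op 4: write(P1, v1, 186). refcount(pp1)=2>1 -> COPY to pp3. 4 ppages; refcounts: pp0:2 pp1:1 pp2:2 pp3:1
Op 5: write(P1, v0, 111). refcount(pp0)=2>1 -> COPY to pp4. 5 ppages; refcounts: pp0:1 pp1:1 pp2:2 pp3:1 pp4:1
Op 6: read(P0, v2) -> 20. No state change.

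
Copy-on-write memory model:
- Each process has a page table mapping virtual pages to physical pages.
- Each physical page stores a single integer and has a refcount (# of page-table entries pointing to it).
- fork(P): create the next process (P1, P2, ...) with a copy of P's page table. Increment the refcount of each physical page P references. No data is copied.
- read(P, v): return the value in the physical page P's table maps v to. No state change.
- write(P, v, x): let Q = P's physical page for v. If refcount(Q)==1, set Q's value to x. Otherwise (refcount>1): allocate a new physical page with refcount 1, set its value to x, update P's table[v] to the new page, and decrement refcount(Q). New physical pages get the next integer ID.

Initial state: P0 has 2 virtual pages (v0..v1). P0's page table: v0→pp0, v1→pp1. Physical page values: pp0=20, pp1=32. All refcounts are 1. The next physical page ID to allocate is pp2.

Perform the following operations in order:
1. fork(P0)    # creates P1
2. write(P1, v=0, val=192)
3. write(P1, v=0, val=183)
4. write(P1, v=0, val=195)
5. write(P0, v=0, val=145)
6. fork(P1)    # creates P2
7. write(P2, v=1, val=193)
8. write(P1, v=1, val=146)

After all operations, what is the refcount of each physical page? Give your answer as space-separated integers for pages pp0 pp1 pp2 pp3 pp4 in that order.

Answer: 1 1 2 1 1

Derivation:
Op 1: fork(P0) -> P1. 2 ppages; refcounts: pp0:2 pp1:2
Op 2: write(P1, v0, 192). refcount(pp0)=2>1 -> COPY to pp2. 3 ppages; refcounts: pp0:1 pp1:2 pp2:1
Op 3: write(P1, v0, 183). refcount(pp2)=1 -> write in place. 3 ppages; refcounts: pp0:1 pp1:2 pp2:1
Op 4: write(P1, v0, 195). refcount(pp2)=1 -> write in place. 3 ppages; refcounts: pp0:1 pp1:2 pp2:1
Op 5: write(P0, v0, 145). refcount(pp0)=1 -> write in place. 3 ppages; refcounts: pp0:1 pp1:2 pp2:1
Op 6: fork(P1) -> P2. 3 ppages; refcounts: pp0:1 pp1:3 pp2:2
Op 7: write(P2, v1, 193). refcount(pp1)=3>1 -> COPY to pp3. 4 ppages; refcounts: pp0:1 pp1:2 pp2:2 pp3:1
Op 8: write(P1, v1, 146). refcount(pp1)=2>1 -> COPY to pp4. 5 ppages; refcounts: pp0:1 pp1:1 pp2:2 pp3:1 pp4:1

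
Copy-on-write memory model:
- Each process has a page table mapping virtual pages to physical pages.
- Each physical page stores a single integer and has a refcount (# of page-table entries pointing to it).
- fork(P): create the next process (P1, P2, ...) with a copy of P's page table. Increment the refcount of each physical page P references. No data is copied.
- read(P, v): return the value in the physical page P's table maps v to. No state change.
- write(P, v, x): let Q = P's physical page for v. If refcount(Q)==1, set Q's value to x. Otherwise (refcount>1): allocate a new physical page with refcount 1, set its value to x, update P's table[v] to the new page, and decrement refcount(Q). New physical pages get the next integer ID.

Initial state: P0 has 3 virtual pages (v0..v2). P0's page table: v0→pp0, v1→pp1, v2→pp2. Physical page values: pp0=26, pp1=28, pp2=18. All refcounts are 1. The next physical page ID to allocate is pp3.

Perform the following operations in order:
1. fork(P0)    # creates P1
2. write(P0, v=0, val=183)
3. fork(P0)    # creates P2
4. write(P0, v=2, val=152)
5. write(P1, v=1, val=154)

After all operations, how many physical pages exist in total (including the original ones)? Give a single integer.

Op 1: fork(P0) -> P1. 3 ppages; refcounts: pp0:2 pp1:2 pp2:2
Op 2: write(P0, v0, 183). refcount(pp0)=2>1 -> COPY to pp3. 4 ppages; refcounts: pp0:1 pp1:2 pp2:2 pp3:1
Op 3: fork(P0) -> P2. 4 ppages; refcounts: pp0:1 pp1:3 pp2:3 pp3:2
Op 4: write(P0, v2, 152). refcount(pp2)=3>1 -> COPY to pp4. 5 ppages; refcounts: pp0:1 pp1:3 pp2:2 pp3:2 pp4:1
Op 5: write(P1, v1, 154). refcount(pp1)=3>1 -> COPY to pp5. 6 ppages; refcounts: pp0:1 pp1:2 pp2:2 pp3:2 pp4:1 pp5:1

Answer: 6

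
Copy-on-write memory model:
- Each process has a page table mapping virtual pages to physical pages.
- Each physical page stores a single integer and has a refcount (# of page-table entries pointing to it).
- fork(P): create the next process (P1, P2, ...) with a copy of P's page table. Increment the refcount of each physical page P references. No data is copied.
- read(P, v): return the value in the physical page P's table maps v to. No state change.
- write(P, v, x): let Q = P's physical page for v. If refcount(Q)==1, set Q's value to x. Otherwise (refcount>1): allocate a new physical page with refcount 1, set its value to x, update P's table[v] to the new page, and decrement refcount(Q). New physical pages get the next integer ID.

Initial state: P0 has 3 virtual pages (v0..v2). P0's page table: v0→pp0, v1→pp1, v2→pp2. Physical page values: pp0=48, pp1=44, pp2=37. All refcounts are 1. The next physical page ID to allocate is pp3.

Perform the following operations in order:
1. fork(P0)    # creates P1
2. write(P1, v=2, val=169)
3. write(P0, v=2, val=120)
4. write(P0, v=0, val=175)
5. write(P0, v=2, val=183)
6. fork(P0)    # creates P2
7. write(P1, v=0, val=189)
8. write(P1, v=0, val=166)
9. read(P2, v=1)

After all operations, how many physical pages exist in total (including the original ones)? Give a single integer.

Answer: 5

Derivation:
Op 1: fork(P0) -> P1. 3 ppages; refcounts: pp0:2 pp1:2 pp2:2
Op 2: write(P1, v2, 169). refcount(pp2)=2>1 -> COPY to pp3. 4 ppages; refcounts: pp0:2 pp1:2 pp2:1 pp3:1
Op 3: write(P0, v2, 120). refcount(pp2)=1 -> write in place. 4 ppages; refcounts: pp0:2 pp1:2 pp2:1 pp3:1
Op 4: write(P0, v0, 175). refcount(pp0)=2>1 -> COPY to pp4. 5 ppages; refcounts: pp0:1 pp1:2 pp2:1 pp3:1 pp4:1
Op 5: write(P0, v2, 183). refcount(pp2)=1 -> write in place. 5 ppages; refcounts: pp0:1 pp1:2 pp2:1 pp3:1 pp4:1
Op 6: fork(P0) -> P2. 5 ppages; refcounts: pp0:1 pp1:3 pp2:2 pp3:1 pp4:2
Op 7: write(P1, v0, 189). refcount(pp0)=1 -> write in place. 5 ppages; refcounts: pp0:1 pp1:3 pp2:2 pp3:1 pp4:2
Op 8: write(P1, v0, 166). refcount(pp0)=1 -> write in place. 5 ppages; refcounts: pp0:1 pp1:3 pp2:2 pp3:1 pp4:2
Op 9: read(P2, v1) -> 44. No state change.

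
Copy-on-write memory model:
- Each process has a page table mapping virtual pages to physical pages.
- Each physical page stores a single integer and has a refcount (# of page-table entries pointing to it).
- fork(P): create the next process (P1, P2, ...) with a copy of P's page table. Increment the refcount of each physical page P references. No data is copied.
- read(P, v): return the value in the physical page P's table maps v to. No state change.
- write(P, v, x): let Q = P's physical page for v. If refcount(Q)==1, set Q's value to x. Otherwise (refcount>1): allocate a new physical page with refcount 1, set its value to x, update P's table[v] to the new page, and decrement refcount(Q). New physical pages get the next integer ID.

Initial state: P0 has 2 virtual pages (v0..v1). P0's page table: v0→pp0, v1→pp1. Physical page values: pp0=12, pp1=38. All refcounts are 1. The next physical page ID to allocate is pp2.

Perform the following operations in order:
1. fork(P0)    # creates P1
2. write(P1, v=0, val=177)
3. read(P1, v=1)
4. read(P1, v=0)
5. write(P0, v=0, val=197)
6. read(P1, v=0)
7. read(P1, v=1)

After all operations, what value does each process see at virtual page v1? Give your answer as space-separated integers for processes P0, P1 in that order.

Op 1: fork(P0) -> P1. 2 ppages; refcounts: pp0:2 pp1:2
Op 2: write(P1, v0, 177). refcount(pp0)=2>1 -> COPY to pp2. 3 ppages; refcounts: pp0:1 pp1:2 pp2:1
Op 3: read(P1, v1) -> 38. No state change.
Op 4: read(P1, v0) -> 177. No state change.
Op 5: write(P0, v0, 197). refcount(pp0)=1 -> write in place. 3 ppages; refcounts: pp0:1 pp1:2 pp2:1
Op 6: read(P1, v0) -> 177. No state change.
Op 7: read(P1, v1) -> 38. No state change.
P0: v1 -> pp1 = 38
P1: v1 -> pp1 = 38

Answer: 38 38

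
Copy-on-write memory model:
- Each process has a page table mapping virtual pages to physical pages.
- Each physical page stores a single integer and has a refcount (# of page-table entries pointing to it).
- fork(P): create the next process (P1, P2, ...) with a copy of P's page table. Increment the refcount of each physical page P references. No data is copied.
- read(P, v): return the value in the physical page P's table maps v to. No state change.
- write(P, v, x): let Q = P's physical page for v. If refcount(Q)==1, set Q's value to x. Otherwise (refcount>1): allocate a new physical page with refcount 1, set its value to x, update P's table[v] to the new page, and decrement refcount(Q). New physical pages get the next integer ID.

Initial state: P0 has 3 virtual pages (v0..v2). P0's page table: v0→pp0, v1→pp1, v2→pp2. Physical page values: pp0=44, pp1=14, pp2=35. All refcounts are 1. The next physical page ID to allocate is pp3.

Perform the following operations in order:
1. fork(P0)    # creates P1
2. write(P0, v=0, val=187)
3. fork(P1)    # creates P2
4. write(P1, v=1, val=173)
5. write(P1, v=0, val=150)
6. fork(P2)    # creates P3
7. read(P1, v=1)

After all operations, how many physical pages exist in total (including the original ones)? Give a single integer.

Answer: 6

Derivation:
Op 1: fork(P0) -> P1. 3 ppages; refcounts: pp0:2 pp1:2 pp2:2
Op 2: write(P0, v0, 187). refcount(pp0)=2>1 -> COPY to pp3. 4 ppages; refcounts: pp0:1 pp1:2 pp2:2 pp3:1
Op 3: fork(P1) -> P2. 4 ppages; refcounts: pp0:2 pp1:3 pp2:3 pp3:1
Op 4: write(P1, v1, 173). refcount(pp1)=3>1 -> COPY to pp4. 5 ppages; refcounts: pp0:2 pp1:2 pp2:3 pp3:1 pp4:1
Op 5: write(P1, v0, 150). refcount(pp0)=2>1 -> COPY to pp5. 6 ppages; refcounts: pp0:1 pp1:2 pp2:3 pp3:1 pp4:1 pp5:1
Op 6: fork(P2) -> P3. 6 ppages; refcounts: pp0:2 pp1:3 pp2:4 pp3:1 pp4:1 pp5:1
Op 7: read(P1, v1) -> 173. No state change.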